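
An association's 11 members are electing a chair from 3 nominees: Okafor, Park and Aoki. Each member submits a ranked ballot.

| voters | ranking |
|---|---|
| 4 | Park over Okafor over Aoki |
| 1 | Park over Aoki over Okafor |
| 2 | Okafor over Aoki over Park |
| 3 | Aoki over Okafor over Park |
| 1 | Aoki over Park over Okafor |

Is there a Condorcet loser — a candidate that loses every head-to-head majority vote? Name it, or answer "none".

none

Pairwise majorities:
Okafor vs Park: Park, 6–5.
Okafor vs Aoki: Okafor is ranked higher on 4+2 = 6 ballots, Aoki on 5. Okafor wins 6–5.
Park vs Aoki: Aoki wins 6–5.
Each candidate has at least one pairwise win (Okafor beats Aoki; Park beats Okafor; Aoki beats Park) — no Condorcet loser.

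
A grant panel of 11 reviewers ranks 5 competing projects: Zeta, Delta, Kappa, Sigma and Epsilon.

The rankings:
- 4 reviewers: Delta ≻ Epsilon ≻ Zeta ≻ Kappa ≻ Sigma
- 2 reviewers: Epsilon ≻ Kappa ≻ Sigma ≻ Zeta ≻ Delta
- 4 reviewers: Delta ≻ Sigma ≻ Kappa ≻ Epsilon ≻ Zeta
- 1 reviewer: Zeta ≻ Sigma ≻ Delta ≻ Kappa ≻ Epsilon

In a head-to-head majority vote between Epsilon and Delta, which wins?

Ballots ranking Epsilon above Delta: 2.
Ballots ranking Delta above Epsilon: 11 − 2 = 9.
Delta wins the head-to-head 9–2.

Delta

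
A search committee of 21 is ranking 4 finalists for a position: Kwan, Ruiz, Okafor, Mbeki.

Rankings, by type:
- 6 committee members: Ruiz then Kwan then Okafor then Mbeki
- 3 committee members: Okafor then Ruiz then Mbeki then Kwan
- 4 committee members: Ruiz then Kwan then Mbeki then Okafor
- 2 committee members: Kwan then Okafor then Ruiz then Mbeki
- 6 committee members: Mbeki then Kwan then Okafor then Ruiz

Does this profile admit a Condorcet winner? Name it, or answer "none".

Check each pair by majority over 21 ballots:
Kwan vs Ruiz: 8 to 13, Ruiz.
Kwan vs Okafor: Kwan is ranked higher on 6+4+2+6 = 18 ballots, Okafor on 3. Kwan wins 18–3.
Kwan vs Mbeki: Kwan is ranked higher on 6+4+2 = 12 ballots, Mbeki on 9. Kwan wins 12–9.
Ruiz vs Okafor: Ruiz preferred on 6+4 = 10 ballots; Okafor wins 11–10.
Ruiz vs Mbeki: 6+3+4+2 = 15 for Ruiz, 6 for Mbeki — Ruiz by 15–6.
Okafor vs Mbeki: Okafor is ranked higher on 6+3+2 = 11 ballots, Mbeki on 10. Okafor wins 11–10.
Every candidate loses at least once (Kwan loses to Ruiz; Ruiz loses to Okafor; Okafor loses to Kwan; Mbeki loses to Kwan). The majority relation contains the cycle Kwan → Okafor → Ruiz → Kwan, so there is no Condorcet winner.

none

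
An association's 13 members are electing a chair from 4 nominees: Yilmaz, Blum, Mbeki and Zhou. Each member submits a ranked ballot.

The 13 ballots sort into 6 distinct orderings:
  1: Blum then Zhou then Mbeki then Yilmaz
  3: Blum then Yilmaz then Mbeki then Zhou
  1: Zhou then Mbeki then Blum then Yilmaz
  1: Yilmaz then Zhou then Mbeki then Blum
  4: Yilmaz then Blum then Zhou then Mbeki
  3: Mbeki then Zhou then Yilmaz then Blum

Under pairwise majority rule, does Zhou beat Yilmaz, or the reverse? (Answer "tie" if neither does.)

Yilmaz

Ballots ranking Zhou above Yilmaz: 1 + 1 + 3 = 5.
Ballots ranking Yilmaz above Zhou: 13 − 5 = 8.
Yilmaz wins the head-to-head 8–5.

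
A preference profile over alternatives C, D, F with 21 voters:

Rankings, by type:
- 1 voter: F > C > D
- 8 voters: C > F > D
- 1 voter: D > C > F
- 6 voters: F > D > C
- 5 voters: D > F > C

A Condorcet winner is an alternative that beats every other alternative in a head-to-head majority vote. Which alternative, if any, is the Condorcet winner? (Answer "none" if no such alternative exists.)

F

Head-to-head results (21 voters):
C vs D: C is ranked higher on 1+8 = 9 ballots, D on 12. D wins 12–9.
C vs F: F wins 12–9.
D vs F: 6 to 15, F.
Only F has no losses; F is the Condorcet winner.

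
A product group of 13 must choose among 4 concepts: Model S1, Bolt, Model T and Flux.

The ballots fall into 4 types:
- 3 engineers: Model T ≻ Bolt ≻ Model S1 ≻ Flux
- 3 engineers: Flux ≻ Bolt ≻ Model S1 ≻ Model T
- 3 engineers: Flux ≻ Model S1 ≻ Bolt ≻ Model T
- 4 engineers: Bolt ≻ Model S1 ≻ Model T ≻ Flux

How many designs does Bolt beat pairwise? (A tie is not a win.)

3

Bolt against each rival (13 engineers):
Bolt–Model S1: Bolt 10–3.
Bolt vs Model T: 10 to 3, Bolt.
Bolt vs Flux: Bolt, 7–6.
Bolt beats Model S1, Model T, Flux — 3 pairwise wins.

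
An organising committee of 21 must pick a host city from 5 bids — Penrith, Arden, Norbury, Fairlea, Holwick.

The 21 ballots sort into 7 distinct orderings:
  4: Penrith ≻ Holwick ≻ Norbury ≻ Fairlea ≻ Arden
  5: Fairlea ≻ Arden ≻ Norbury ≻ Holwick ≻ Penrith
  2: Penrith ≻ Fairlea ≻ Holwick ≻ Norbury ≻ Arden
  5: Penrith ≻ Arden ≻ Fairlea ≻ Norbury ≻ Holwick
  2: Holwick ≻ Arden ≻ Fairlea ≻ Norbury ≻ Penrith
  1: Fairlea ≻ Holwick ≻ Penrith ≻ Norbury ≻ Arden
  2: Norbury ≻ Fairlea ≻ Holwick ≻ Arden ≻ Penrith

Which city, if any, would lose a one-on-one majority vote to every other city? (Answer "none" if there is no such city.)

Head-to-head results (21 organisers):
Penrith vs Arden: Penrith wins 12–9.
Penrith vs Norbury: Penrith is ranked higher on 4+2+5+1 = 12 ballots, Norbury on 9. Penrith wins 12–9.
Penrith–Fairlea: Penrith 11–10.
Penrith vs Holwick: Penrith, 11–10.
Arden vs Norbury: Arden preferred on 5+5+2 = 12 ballots; Arden wins 12–9.
Arden vs Fairlea: 7 to 14, Fairlea.
Arden vs Holwick: Arden is ranked higher on 5+5 = 10 ballots, Holwick on 11. Holwick wins 11–10.
Norbury vs Fairlea: 4+2 = 6 for Norbury, 15 for Fairlea — Fairlea by 15–6.
Norbury vs Holwick: Norbury preferred on 5+5+2 = 12 ballots; Norbury wins 12–9.
Fairlea vs Holwick: Fairlea preferred on 5+2+5+1+2 = 15 ballots; Fairlea wins 15–6.
No city is winless: Penrith beats Arden; Arden beats Norbury; Norbury beats Holwick; Fairlea beats Arden; Holwick beats Arden. There is no Condorcet loser.

none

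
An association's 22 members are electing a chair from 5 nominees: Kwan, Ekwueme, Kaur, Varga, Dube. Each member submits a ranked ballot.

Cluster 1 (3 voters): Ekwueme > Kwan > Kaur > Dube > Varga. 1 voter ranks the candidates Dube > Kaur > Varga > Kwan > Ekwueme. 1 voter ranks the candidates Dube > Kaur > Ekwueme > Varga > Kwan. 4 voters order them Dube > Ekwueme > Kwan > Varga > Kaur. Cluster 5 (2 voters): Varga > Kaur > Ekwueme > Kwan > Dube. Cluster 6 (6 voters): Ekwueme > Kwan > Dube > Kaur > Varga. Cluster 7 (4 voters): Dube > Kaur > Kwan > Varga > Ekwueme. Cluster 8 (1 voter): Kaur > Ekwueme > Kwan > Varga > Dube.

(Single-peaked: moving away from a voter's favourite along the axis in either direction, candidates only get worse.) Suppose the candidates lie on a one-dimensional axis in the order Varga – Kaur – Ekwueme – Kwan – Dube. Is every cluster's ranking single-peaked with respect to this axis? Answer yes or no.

Axis positions: Varga=1, Kaur=2, Ekwueme=3, Kwan=4, Dube=5.
Cluster 1 (peak Ekwueme at position 3): ranking walks positions 3-4-2-5-1, expanding outward from the peak — single-peaked.
Cluster 2: ranking walks positions 5-2-1-4-3; Kaur is ranked above Kwan even though Kwan lies between Kaur and the peak Dube on the axis — preferences dip and rise again. Not single-peaked.
Cluster 3: ranking walks positions 5-2-3-1-4; Kaur is ranked above Kwan even though Kwan lies between Kaur and the peak Dube on the axis — preferences dip and rise again. Not single-peaked.
Cluster 4: ranking walks positions 5-3-4-1-2; Ekwueme is ranked above Kwan even though Kwan lies between Ekwueme and the peak Dube on the axis — preferences dip and rise again. Not single-peaked.
Cluster 5 (peak Varga at position 1): ranking walks positions 1-2-3-4-5, expanding outward from the peak — single-peaked.
Cluster 6 (peak Ekwueme at position 3): ranking walks positions 3-4-5-2-1, expanding outward from the peak — single-peaked.
Cluster 7: ranking walks positions 5-2-4-1-3; Kaur is ranked above Kwan even though Kwan lies between Kaur and the peak Dube on the axis — preferences dip and rise again. Not single-peaked.
Cluster 8 (peak Kaur at position 2): ranking walks positions 2-3-4-1-5, expanding outward from the peak — single-peaked.
Cluster 2 violates single-peakedness, so the profile is not single-peaked on this axis.

no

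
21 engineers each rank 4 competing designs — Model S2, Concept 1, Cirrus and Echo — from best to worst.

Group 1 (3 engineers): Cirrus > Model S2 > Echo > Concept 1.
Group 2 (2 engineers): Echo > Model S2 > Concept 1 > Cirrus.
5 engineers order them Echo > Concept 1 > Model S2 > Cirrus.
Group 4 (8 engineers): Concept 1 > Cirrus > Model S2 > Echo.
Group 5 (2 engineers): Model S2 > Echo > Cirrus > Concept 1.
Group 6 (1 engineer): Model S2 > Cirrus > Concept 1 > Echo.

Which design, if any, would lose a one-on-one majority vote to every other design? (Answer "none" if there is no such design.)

none

Head-to-head results (21 engineers):
Model S2 vs Concept 1: Concept 1, 13–8.
Model S2 vs Cirrus: 2+5+2+1 = 10 for Model S2, 11 for Cirrus — Cirrus by 11–10.
Model S2 vs Echo: Model S2 wins 14–7.
Concept 1 vs Cirrus: Concept 1 wins 15–6.
Concept 1 vs Echo: Concept 1 preferred on 8+1 = 9 ballots; Echo wins 12–9.
Cirrus vs Echo: Cirrus is ranked higher on 3+8+1 = 12 ballots, Echo on 9. Cirrus wins 12–9.
Every design wins at least one matchup (Model S2 beats Echo; Concept 1 beats Model S2; Cirrus beats Model S2; Echo beats Concept 1), so there is no Condorcet loser.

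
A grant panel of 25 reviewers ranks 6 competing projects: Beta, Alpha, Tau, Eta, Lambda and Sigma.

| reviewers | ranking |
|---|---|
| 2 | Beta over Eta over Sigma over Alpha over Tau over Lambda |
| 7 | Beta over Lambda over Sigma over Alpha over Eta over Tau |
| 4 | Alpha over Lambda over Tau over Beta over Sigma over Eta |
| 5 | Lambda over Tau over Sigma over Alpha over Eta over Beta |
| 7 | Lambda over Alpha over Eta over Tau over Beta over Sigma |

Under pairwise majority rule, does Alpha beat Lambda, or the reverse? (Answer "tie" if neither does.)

Lambda

Ballots ranking Alpha above Lambda: 2 + 4 = 6.
Ballots ranking Lambda above Alpha: 25 − 6 = 19.
Lambda wins the head-to-head 19–6.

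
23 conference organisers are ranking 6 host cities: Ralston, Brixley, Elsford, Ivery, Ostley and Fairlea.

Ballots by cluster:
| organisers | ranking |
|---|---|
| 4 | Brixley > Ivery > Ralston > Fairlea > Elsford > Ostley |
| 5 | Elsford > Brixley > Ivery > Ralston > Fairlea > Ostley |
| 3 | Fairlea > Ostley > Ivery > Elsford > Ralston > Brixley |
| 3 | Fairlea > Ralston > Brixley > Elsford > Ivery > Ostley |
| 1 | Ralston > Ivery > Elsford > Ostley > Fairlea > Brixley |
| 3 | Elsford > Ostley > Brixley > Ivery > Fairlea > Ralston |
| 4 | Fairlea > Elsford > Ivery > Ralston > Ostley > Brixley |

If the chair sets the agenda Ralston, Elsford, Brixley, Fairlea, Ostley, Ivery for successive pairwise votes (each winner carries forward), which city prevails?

Ivery

Round 1: Ralston vs Elsford — 8–15, Elsford advances.
Round 2: Elsford vs Brixley — 16–7, Elsford advances.
Round 3: Elsford vs Fairlea — 9–14, Fairlea advances.
Round 4: Fairlea vs Ostley — 19–4, Fairlea advances.
Round 5: Fairlea vs Ivery — 10–13, Ivery advances.
Ivery survives the agenda.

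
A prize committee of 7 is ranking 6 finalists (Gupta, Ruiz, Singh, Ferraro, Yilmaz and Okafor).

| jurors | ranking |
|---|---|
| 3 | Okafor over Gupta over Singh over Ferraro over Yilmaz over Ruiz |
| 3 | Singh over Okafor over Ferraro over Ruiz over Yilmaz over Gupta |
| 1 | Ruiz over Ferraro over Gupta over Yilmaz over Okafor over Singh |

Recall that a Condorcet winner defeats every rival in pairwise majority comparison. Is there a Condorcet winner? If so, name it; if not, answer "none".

Check each pair by majority over 7 ballots:
Gupta vs Ruiz: Ruiz wins 4–3.
Gupta vs Singh: Gupta, 4–3.
Gupta–Ferraro: Ferraro 4–3.
Gupta vs Yilmaz: Gupta wins 4–3.
Gupta–Okafor: Okafor 6–1.
Ruiz vs Singh: Singh wins 6–1.
Ruiz vs Ferraro: Ferraro wins 6–1.
Ruiz vs Yilmaz: Ruiz, 4–3.
Ruiz–Okafor: Okafor 6–1.
Singh vs Ferraro: Singh, 6–1.
Singh vs Yilmaz: Singh wins 6–1.
Singh vs Okafor: Okafor wins 4–3.
Ferraro–Yilmaz: Ferraro 7–0.
Ferraro vs Okafor: Okafor wins 6–1.
Yilmaz vs Okafor: Okafor wins 6–1.
Okafor defeats every rival head-to-head and is the Condorcet winner.

Okafor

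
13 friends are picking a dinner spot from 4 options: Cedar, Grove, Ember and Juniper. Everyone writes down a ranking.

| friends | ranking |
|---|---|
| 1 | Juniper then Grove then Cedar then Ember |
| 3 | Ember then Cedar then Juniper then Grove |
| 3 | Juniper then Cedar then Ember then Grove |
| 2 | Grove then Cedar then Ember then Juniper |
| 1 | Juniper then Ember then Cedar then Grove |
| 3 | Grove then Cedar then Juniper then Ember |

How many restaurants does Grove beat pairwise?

Grove against each rival (13 friends):
Grove vs Cedar: Grove is ranked higher on 1+2+3 = 6 ballots, Cedar on 7. Cedar wins 7–6.
Grove vs Ember: Ember wins 7–6.
Grove vs Juniper: 2+3 = 5 for Grove, 8 for Juniper — Juniper by 8–5.
Grove beats no one; loses to Cedar, Ember, Juniper — 0 pairwise wins.

0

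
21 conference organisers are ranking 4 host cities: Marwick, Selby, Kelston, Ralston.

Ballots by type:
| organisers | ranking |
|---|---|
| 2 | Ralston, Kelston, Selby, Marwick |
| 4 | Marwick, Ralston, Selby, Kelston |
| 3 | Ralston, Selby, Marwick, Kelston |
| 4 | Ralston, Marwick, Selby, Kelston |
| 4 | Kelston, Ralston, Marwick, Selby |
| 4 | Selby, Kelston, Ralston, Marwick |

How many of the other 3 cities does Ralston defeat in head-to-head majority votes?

3

Ralston against each rival (21 organisers):
Ralston vs Marwick: Ralston wins 17–4.
Ralston vs Selby: Ralston wins 17–4.
Ralston vs Kelston: Ralston, 13–8.
Ralston beats Marwick, Selby, Kelston — 3 pairwise wins.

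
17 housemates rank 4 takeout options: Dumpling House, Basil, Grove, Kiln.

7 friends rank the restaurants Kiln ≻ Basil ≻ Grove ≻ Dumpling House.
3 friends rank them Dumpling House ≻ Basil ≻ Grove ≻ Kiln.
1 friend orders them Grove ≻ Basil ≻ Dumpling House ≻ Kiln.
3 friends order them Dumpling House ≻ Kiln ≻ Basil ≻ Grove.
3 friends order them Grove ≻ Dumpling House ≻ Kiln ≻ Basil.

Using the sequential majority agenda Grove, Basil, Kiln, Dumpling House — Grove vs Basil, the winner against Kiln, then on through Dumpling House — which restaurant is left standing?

Round 1: Grove vs Basil — 4–13, Basil advances.
Round 2: Basil vs Kiln — 4–13, Kiln advances.
Round 3: Kiln vs Dumpling House — 7–10, Dumpling House advances.
The agenda winner is Dumpling House.

Dumpling House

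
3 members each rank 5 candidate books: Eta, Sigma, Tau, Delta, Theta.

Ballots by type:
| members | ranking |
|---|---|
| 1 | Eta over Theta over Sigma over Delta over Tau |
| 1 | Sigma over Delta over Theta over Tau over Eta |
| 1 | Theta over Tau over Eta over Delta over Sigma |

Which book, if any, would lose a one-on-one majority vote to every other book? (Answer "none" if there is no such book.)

none

Pairwise majorities:
Eta vs Sigma: Eta, 2–1.
Eta vs Tau: Eta is ranked higher on 1 ballot, Tau on 2. Tau wins 2–1.
Eta vs Delta: 1+1 = 2 for Eta, 1 for Delta — Eta by 2–1.
Eta vs Theta: 1 for Eta, 2 for Theta — Theta by 2–1.
Sigma vs Tau: 1+1 = 2 for Sigma, 1 for Tau — Sigma by 2–1.
Sigma vs Delta: Sigma preferred on 1+1 = 2 ballots; Sigma wins 2–1.
Sigma vs Theta: Theta, 2–1.
Tau vs Delta: Delta wins 2–1.
Tau–Theta: Theta 3–0.
Delta vs Theta: 1 to 2, Theta.
Each book has at least one pairwise win (Eta beats Sigma; Sigma beats Tau; Tau beats Eta; Delta beats Tau; Theta beats Eta) — no Condorcet loser.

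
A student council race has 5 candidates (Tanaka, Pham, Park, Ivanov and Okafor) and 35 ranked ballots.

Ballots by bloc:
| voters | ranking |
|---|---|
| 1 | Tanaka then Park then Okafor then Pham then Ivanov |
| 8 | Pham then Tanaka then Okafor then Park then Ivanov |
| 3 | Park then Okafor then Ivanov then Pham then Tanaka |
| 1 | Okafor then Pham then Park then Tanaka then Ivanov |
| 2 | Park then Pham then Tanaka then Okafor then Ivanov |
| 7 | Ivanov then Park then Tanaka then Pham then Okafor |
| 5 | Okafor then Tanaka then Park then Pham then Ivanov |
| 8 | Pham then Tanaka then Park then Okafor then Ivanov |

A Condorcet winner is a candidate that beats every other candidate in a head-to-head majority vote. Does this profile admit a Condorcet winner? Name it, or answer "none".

none

Head-to-head results (35 voters):
Tanaka vs Pham: Tanaka is ranked higher on 1+7+5 = 13 ballots, Pham on 22. Pham wins 22–13.
Tanaka vs Park: 1+8+5+8 = 22 for Tanaka, 13 for Park — Tanaka by 22–13.
Tanaka vs Ivanov: 1+8+1+2+5+8 = 25 for Tanaka, 10 for Ivanov — Tanaka by 25–10.
Tanaka vs Okafor: 1+8+2+7+8 = 26 for Tanaka, 9 for Okafor — Tanaka by 26–9.
Pham vs Park: Pham is ranked higher on 8+1+8 = 17 ballots, Park on 18. Park wins 18–17.
Pham vs Ivanov: Pham is ranked higher on 1+8+1+2+5+8 = 25 ballots, Ivanov on 10. Pham wins 25–10.
Pham vs Okafor: 25 to 10, Pham.
Park vs Ivanov: 28 to 7, Park.
Park vs Okafor: 21 to 14, Park.
Ivanov vs Okafor: 7 for Ivanov, 28 for Okafor — Okafor by 28–7.
No candidate is unbeaten: Tanaka loses to Pham; Pham loses to Park; Park loses to Tanaka; Ivanov loses to Tanaka; Okafor loses to Tanaka. In particular Tanaka > Park > Pham > Tanaka is a majority cycle — no Condorcet winner exists.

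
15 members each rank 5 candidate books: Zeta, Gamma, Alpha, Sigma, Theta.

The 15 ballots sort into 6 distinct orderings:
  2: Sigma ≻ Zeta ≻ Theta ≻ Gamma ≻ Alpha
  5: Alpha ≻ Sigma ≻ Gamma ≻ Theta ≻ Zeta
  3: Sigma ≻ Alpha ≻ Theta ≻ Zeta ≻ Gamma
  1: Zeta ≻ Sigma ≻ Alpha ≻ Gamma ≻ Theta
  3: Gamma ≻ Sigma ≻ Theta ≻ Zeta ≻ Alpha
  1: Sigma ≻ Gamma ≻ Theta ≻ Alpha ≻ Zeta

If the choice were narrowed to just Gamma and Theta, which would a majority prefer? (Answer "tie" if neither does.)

Gamma

Ballots ranking Gamma above Theta: 5 + 1 + 3 + 1 = 10.
Ballots ranking Theta above Gamma: 15 − 10 = 5.
Gamma wins the head-to-head 10–5.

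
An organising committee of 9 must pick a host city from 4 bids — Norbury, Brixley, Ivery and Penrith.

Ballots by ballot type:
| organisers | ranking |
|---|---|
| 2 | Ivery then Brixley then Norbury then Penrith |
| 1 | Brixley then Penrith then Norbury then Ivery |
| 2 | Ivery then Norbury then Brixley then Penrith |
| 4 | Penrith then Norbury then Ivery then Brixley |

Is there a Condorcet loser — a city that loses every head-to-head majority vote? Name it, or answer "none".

Pairwise majorities:
Norbury–Brixley: Norbury 6–3.
Norbury vs Ivery: Norbury, 5–4.
Norbury vs Penrith: Penrith, 5–4.
Brixley vs Ivery: 1 to 8, Ivery.
Brixley vs Penrith: Brixley wins 5–4.
Ivery–Penrith: Penrith 5–4.
Each city has at least one pairwise win (Norbury beats Brixley; Brixley beats Penrith; Ivery beats Brixley; Penrith beats Norbury) — no Condorcet loser.

none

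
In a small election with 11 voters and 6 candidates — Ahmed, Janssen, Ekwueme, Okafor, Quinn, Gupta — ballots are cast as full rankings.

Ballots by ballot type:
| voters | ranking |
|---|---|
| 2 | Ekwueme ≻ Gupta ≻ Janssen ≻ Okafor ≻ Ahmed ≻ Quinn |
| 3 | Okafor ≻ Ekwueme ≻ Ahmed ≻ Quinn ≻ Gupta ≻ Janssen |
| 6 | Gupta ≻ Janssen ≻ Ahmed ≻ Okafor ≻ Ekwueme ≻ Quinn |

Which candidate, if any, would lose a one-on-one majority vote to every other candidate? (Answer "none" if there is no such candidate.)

Quinn

Head-to-head results (11 voters):
Ahmed–Janssen: Janssen 8–3.
Ahmed vs Ekwueme: Ahmed wins 6–5.
Ahmed vs Okafor: 6 to 5, Ahmed.
Ahmed vs Quinn: Ahmed wins 11–0.
Ahmed vs Gupta: Gupta wins 8–3.
Janssen vs Ekwueme: Janssen is ranked higher on 6 ballots, Ekwueme on 5. Janssen wins 6–5.
Janssen vs Okafor: Janssen wins 8–3.
Janssen vs Quinn: Janssen, 8–3.
Janssen vs Gupta: Janssen preferred on 0 ballots; Gupta wins 11–0.
Ekwueme–Okafor: Okafor 9–2.
Ekwueme vs Quinn: Ekwueme is ranked higher on 2+3+6 = 11 ballots, Quinn on 0. Ekwueme wins 11–0.
Ekwueme vs Gupta: Ekwueme preferred on 2+3 = 5 ballots; Gupta wins 6–5.
Okafor vs Quinn: Okafor wins 11–0.
Okafor vs Gupta: 3 for Okafor, 8 for Gupta — Gupta by 8–3.
Quinn–Gupta: Gupta 8–3.
Only Quinn has no wins; Quinn is the Condorcet loser.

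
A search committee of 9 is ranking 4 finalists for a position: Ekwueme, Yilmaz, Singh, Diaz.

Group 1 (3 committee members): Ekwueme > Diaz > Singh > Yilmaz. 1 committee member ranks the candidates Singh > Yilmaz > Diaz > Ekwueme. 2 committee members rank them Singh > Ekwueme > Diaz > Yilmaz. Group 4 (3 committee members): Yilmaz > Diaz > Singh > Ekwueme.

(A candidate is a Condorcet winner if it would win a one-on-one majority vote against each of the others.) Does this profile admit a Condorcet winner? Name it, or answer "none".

none

Check each pair by majority over 9 ballots:
Ekwueme vs Yilmaz: Ekwueme wins 5–4.
Ekwueme–Singh: Singh 6–3.
Ekwueme vs Diaz: Ekwueme wins 5–4.
Yilmaz vs Singh: Singh, 6–3.
Yilmaz–Diaz: Diaz 5–4.
Singh–Diaz: Diaz 6–3.
Every candidate loses at least once (Ekwueme loses to Singh; Yilmaz loses to Ekwueme; Singh loses to Diaz; Diaz loses to Ekwueme). The majority relation contains the cycle Ekwueme beats Diaz beats Singh beats Ekwueme, so there is no Condorcet winner.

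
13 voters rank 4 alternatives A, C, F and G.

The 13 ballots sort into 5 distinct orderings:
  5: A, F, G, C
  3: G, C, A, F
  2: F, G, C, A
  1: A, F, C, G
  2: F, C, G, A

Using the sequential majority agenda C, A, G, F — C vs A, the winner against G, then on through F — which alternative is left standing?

Round 1: C vs A — 7–6, C advances.
Round 2: C vs G — 3–10, G advances.
Round 3: G vs F — 3–10, F advances.
The agenda winner is F.

F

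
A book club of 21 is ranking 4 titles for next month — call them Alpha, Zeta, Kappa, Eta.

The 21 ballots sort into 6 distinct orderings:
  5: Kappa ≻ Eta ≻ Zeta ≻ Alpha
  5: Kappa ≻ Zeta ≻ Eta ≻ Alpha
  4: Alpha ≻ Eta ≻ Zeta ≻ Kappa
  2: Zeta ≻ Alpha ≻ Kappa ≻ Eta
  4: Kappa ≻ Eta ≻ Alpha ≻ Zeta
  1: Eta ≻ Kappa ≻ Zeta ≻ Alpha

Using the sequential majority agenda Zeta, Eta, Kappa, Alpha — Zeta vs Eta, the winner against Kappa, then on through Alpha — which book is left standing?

Round 1: Zeta vs Eta — 7–14, Eta advances.
Round 2: Eta vs Kappa — 5–16, Kappa advances.
Round 3: Kappa vs Alpha — 15–6, Kappa advances.
The agenda winner is Kappa.

Kappa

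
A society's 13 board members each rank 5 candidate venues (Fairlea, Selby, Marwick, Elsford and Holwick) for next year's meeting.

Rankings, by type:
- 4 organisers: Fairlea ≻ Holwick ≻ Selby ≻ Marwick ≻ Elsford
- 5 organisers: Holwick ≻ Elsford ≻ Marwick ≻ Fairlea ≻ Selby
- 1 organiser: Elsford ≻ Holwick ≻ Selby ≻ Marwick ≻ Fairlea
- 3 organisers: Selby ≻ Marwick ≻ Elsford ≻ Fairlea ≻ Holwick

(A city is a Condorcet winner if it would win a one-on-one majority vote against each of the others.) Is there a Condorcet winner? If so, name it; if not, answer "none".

none

Check each pair by majority over 13 ballots:
Fairlea vs Selby: Fairlea is ranked higher on 4+5 = 9 ballots, Selby on 4. Fairlea wins 9–4.
Fairlea vs Marwick: Marwick, 9–4.
Fairlea vs Elsford: 4 to 9, Elsford.
Fairlea vs Holwick: Fairlea wins 7–6.
Selby vs Marwick: 4+1+3 = 8 for Selby, 5 for Marwick — Selby by 8–5.
Selby vs Elsford: Selby, 7–6.
Selby vs Holwick: 3 to 10, Holwick.
Marwick vs Elsford: 4+3 = 7 for Marwick, 6 for Elsford — Marwick by 7–6.
Marwick vs Holwick: 3 to 10, Holwick.
Elsford vs Holwick: Elsford preferred on 1+3 = 4 ballots; Holwick wins 9–4.
No city is unbeaten: Fairlea loses to Marwick; Selby loses to Fairlea; Marwick loses to Selby; Elsford loses to Selby; Holwick loses to Fairlea. In particular Fairlea beats Selby beats Marwick beats Fairlea is a majority cycle — no Condorcet winner exists.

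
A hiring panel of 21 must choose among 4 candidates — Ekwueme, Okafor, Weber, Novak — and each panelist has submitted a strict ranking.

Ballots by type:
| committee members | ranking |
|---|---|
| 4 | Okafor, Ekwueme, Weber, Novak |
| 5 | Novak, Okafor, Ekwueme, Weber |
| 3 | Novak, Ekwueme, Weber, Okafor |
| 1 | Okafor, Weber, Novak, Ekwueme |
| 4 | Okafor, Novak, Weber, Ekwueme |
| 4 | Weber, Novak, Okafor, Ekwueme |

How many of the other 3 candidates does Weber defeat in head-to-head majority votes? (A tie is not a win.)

0

Weber against each rival (21 committee members):
Weber vs Ekwueme: Ekwueme wins 12–9.
Weber–Okafor: Okafor 14–7.
Weber vs Novak: Weber is ranked higher on 4+1+4 = 9 ballots, Novak on 12. Novak wins 12–9.
Weber beats no one; loses to Ekwueme, Okafor, Novak — 0 pairwise wins.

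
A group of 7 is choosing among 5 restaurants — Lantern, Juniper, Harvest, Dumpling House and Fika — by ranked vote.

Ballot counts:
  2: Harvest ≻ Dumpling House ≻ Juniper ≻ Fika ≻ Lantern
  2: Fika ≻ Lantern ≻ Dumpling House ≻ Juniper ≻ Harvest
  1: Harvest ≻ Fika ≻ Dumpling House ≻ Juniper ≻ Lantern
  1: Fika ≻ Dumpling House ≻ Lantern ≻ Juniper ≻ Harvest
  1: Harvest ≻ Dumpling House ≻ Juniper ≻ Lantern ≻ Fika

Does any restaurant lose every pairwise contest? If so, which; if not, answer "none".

Lantern

Pairwise majorities:
Lantern vs Juniper: 2+1 = 3 for Lantern, 4 for Juniper — Juniper by 4–3.
Lantern vs Harvest: Harvest wins 4–3.
Lantern vs Dumpling House: Dumpling House wins 5–2.
Lantern vs Fika: 1 for Lantern, 6 for Fika — Fika by 6–1.
Juniper vs Harvest: Harvest wins 4–3.
Juniper vs Dumpling House: Juniper preferred on 0 ballots; Dumpling House wins 7–0.
Juniper vs Fika: Juniper preferred on 2+1 = 3 ballots; Fika wins 4–3.
Harvest vs Dumpling House: 2+1+1 = 4 for Harvest, 3 for Dumpling House — Harvest by 4–3.
Harvest vs Fika: 4 to 3, Harvest.
Dumpling House vs Fika: 3 to 4, Fika.
Lantern is beaten in every head-to-head and is the Condorcet loser.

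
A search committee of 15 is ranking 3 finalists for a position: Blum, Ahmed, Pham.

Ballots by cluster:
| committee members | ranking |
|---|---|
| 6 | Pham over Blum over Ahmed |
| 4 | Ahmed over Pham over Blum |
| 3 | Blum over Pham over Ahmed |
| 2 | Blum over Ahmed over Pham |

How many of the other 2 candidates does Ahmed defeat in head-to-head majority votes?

0

Ahmed against each rival (15 committee members):
Ahmed–Blum: Blum 11–4.
Ahmed vs Pham: Pham wins 9–6.
Ahmed beats no one; loses to Blum, Pham — 0 pairwise wins.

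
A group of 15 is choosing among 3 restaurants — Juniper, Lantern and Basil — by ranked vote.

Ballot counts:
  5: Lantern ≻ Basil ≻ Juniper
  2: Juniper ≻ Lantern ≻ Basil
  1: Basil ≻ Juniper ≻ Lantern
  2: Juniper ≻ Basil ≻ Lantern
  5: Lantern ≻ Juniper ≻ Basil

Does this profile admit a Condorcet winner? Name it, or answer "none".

Pairwise majorities:
Juniper vs Lantern: Lantern, 10–5.
Juniper vs Basil: Juniper, 9–6.
Lantern–Basil: Lantern 12–3.
Only Lantern has no losses; Lantern is the Condorcet winner.

Lantern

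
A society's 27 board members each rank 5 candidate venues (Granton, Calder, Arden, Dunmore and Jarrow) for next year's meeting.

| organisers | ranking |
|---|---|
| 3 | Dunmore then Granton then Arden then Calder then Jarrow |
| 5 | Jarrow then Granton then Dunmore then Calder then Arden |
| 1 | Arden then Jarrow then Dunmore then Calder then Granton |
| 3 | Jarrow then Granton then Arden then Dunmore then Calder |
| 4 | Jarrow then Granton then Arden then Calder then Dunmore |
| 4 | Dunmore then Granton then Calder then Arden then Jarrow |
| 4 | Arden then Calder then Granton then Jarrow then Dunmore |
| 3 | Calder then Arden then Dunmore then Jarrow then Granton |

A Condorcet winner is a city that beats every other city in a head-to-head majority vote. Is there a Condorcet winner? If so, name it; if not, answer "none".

Check each pair by majority over 27 ballots:
Granton vs Calder: 3+5+3+4+4 = 19 for Granton, 8 for Calder — Granton by 19–8.
Granton vs Arden: Granton wins 19–8.
Granton vs Dunmore: Granton wins 16–11.
Granton vs Jarrow: Jarrow, 16–11.
Calder vs Arden: Arden wins 15–12.
Calder–Dunmore: Dunmore 16–11.
Calder vs Jarrow: Calder preferred on 3+4+4+3 = 14 ballots; Calder wins 14–13.
Arden vs Dunmore: Arden is ranked higher on 1+3+4+4+3 = 15 ballots, Dunmore on 12. Arden wins 15–12.
Arden vs Jarrow: 15 to 12, Arden.
Dunmore vs Jarrow: 10 to 17, Jarrow.
Each city drops at least one matchup (Granton loses to Jarrow; Calder loses to Granton; Arden loses to Granton; Dunmore loses to Granton; Jarrow loses to Calder); the cycle Granton beats Calder beats Jarrow beats Granton rules out a Condorcet winner.

none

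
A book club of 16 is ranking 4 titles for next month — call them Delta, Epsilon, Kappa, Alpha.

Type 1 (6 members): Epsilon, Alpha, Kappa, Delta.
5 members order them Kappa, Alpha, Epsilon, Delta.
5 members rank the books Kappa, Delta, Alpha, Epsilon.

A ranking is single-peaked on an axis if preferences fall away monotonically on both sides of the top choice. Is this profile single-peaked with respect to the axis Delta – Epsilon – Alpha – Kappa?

no

Axis positions: Delta=1, Epsilon=2, Alpha=3, Kappa=4.
Type 1 (peak Epsilon at position 2): ranking walks positions 2-3-4-1, expanding outward from the peak — single-peaked.
Type 2 (peak Kappa at position 4): ranking walks positions 4-3-2-1, expanding outward from the peak — single-peaked.
Type 3: ranking walks positions 4-1-3-2; Delta is ranked above Alpha even though Alpha lies between Delta and the peak Kappa on the axis — preferences dip and rise again. Not single-peaked.
Type 3 violates single-peakedness, so the profile is not single-peaked on this axis.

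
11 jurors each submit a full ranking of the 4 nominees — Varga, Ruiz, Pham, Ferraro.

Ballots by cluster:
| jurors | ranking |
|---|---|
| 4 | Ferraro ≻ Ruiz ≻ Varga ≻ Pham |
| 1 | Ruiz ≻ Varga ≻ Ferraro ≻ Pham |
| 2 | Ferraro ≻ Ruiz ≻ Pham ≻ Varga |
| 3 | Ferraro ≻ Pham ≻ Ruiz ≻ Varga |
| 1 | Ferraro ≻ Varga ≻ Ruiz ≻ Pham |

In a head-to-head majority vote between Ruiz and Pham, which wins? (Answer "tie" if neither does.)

Ballots ranking Ruiz above Pham: 4 + 1 + 2 + 1 = 8.
Ballots ranking Pham above Ruiz: 11 − 8 = 3.
Ruiz wins the head-to-head 8–3.

Ruiz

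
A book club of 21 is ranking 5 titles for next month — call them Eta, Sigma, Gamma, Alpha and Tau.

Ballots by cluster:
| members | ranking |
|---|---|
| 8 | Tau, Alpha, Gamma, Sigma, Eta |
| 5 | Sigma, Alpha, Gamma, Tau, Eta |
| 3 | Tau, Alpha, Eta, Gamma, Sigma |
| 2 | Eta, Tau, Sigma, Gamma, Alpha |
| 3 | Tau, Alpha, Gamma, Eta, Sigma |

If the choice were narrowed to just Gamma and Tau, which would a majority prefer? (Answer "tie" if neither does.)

Tau

Ballots ranking Gamma above Tau: 5.
Ballots ranking Tau above Gamma: 21 − 5 = 16.
Tau wins the head-to-head 16–5.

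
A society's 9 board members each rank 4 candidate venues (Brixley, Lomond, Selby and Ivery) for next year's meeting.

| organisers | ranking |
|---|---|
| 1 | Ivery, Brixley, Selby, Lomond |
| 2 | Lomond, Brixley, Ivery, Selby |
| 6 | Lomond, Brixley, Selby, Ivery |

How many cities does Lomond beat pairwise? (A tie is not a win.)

Lomond against each rival (9 organisers):
Lomond vs Brixley: Lomond, 8–1.
Lomond vs Selby: Lomond preferred on 2+6 = 8 ballots; Lomond wins 8–1.
Lomond–Ivery: Lomond 8–1.
Lomond beats Brixley, Selby, Ivery — 3 pairwise wins.

3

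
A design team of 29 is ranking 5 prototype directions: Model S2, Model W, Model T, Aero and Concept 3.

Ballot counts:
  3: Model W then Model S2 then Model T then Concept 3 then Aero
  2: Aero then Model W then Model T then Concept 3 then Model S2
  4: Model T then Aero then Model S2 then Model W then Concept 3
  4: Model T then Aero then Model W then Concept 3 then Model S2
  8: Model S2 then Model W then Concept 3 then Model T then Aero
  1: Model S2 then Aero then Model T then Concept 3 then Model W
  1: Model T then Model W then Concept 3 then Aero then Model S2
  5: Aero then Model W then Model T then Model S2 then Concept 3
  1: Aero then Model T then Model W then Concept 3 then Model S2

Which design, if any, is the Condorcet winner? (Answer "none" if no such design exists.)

none

Pairwise majorities:
Model S2 vs Model W: Model W wins 16–13.
Model S2 vs Model T: Model T, 17–12.
Model S2 vs Aero: 3+8+1 = 12 for Model S2, 17 for Aero — Aero by 17–12.
Model S2 vs Concept 3: Model S2 preferred on 3+4+8+1+5 = 21 ballots; Model S2 wins 21–8.
Model W vs Model T: Model W, 18–11.
Model W–Aero: Aero 17–12.
Model W vs Concept 3: Model W is ranked higher on 28 ballots, Concept 3 on 1. Model W wins 28–1.
Model T vs Aero: Model T is ranked higher on 3+4+4+8+1 = 20 ballots, Aero on 9. Model T wins 20–9.
Model T vs Concept 3: Model T preferred on 21 ballots; Model T wins 21–8.
Aero–Concept 3: Aero 17–12.
Each design drops at least one matchup (Model S2 loses to Model W; Model W loses to Aero; Model T loses to Model W; Aero loses to Model T; Concept 3 loses to Model S2); the cycle Model W beats Model T beats Aero beats Model W rules out a Condorcet winner.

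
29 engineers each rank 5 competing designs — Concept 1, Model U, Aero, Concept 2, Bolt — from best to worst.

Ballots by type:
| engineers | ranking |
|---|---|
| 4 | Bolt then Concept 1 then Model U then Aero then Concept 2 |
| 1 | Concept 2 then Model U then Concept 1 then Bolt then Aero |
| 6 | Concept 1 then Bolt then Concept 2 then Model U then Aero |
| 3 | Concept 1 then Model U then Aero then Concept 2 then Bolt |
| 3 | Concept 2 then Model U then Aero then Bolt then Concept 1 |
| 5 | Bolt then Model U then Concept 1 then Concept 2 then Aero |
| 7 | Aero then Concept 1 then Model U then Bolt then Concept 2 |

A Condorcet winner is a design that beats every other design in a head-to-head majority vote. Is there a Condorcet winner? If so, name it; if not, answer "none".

Concept 1

Pairwise majorities:
Concept 1 vs Model U: Concept 1, 20–9.
Concept 1 vs Aero: Concept 1, 19–10.
Concept 1 vs Concept 2: Concept 1 is ranked higher on 4+6+3+5+7 = 25 ballots, Concept 2 on 4. Concept 1 wins 25–4.
Concept 1–Bolt: Concept 1 17–12.
Model U–Aero: Model U 22–7.
Model U vs Concept 2: Model U, 19–10.
Model U vs Bolt: Model U is ranked higher on 1+3+3+7 = 14 ballots, Bolt on 15. Bolt wins 15–14.
Aero vs Concept 2: Concept 2 wins 15–14.
Aero–Bolt: Bolt 16–13.
Concept 2 vs Bolt: Concept 2 is ranked higher on 1+3+3 = 7 ballots, Bolt on 22. Bolt wins 22–7.
Concept 1 beats each of Model U, Aero, Concept 2, Bolt — Concept 1 is the Condorcet winner.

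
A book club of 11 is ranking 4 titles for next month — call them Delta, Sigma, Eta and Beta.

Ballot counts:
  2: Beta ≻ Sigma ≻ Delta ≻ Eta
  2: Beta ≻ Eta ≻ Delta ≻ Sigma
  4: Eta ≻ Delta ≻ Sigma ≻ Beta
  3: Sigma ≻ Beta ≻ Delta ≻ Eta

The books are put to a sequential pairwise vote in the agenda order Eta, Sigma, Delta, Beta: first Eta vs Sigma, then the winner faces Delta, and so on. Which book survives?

Round 1: Eta vs Sigma — 6–5, Eta advances.
Round 2: Eta vs Delta — 6–5, Eta advances.
Round 3: Eta vs Beta — 4–7, Beta advances.
Beta survives the agenda.

Beta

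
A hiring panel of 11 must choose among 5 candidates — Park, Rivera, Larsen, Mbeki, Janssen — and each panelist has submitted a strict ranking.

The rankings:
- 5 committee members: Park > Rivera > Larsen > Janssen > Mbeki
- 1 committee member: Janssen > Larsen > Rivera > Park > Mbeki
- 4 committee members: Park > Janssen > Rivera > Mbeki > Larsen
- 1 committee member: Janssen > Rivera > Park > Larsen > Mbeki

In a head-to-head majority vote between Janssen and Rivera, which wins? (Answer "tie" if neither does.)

Janssen

Ballots ranking Janssen above Rivera: 1 + 4 + 1 = 6.
Ballots ranking Rivera above Janssen: 11 − 6 = 5.
Janssen wins the head-to-head 6–5.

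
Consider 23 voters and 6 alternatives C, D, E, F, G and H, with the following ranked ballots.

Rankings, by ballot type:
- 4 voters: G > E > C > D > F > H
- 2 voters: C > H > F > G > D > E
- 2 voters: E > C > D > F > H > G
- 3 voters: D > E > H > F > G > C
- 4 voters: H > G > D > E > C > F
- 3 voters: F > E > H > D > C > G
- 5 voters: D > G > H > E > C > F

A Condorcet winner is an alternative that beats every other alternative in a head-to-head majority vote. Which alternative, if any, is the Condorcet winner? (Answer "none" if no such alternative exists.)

Pairwise majorities:
C vs D: D, 15–8.
C vs E: C preferred on 2 ballots; E wins 21–2.
C vs F: C wins 17–6.
C vs G: 2+2+3 = 7 for C, 16 for G — G by 16–7.
C vs H: 4+2+2 = 8 for C, 15 for H — H by 15–8.
D vs E: D is ranked higher on 2+3+4+5 = 14 ballots, E on 9. D wins 14–9.
D vs F: D is ranked higher on 4+2+3+4+5 = 18 ballots, F on 5. D wins 18–5.
D vs G: D wins 13–10.
D vs H: D is ranked higher on 4+2+3+5 = 14 ballots, H on 9. D wins 14–9.
E vs F: E, 18–5.
E vs G: G, 15–8.
E vs H: 4+2+3+3 = 12 for E, 11 for H — E by 12–11.
F vs G: G wins 13–10.
F vs H: 4+2+3 = 9 for F, 14 for H — H by 14–9.
G vs H: H, 14–9.
D beats each of C, E, F, G, H — D is the Condorcet winner.

D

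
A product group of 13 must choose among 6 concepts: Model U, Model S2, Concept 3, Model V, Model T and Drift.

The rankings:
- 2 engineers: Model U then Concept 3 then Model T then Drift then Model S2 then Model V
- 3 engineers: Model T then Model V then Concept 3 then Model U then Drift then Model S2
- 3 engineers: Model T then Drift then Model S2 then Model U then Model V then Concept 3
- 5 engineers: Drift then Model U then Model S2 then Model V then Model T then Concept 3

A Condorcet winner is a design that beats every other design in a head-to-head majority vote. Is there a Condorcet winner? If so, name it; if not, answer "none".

Pairwise majorities:
Model U vs Model S2: 2+3+5 = 10 for Model U, 3 for Model S2 — Model U by 10–3.
Model U vs Concept 3: 10 to 3, Model U.
Model U vs Model V: Model U is ranked higher on 2+3+5 = 10 ballots, Model V on 3. Model U wins 10–3.
Model U vs Model T: 2+5 = 7 for Model U, 6 for Model T — Model U by 7–6.
Model U vs Drift: Model U is ranked higher on 2+3 = 5 ballots, Drift on 8. Drift wins 8–5.
Model S2 vs Concept 3: 8 to 5, Model S2.
Model S2 vs Model V: 10 to 3, Model S2.
Model S2 vs Model T: 5 to 8, Model T.
Model S2 vs Drift: Model S2 preferred on 0 ballots; Drift wins 13–0.
Concept 3 vs Model V: Concept 3 is ranked higher on 2 ballots, Model V on 11. Model V wins 11–2.
Concept 3 vs Model T: 2 for Concept 3, 11 for Model T — Model T by 11–2.
Concept 3 vs Drift: 2+3 = 5 for Concept 3, 8 for Drift — Drift by 8–5.
Model V vs Model T: 5 for Model V, 8 for Model T — Model T by 8–5.
Model V vs Drift: Model V is ranked higher on 3 ballots, Drift on 10. Drift wins 10–3.
Model T vs Drift: 8 to 5, Model T.
Every design loses at least once (Model U loses to Drift; Model S2 loses to Model U; Concept 3 loses to Model U; Model V loses to Model U; Model T loses to Model U; Drift loses to Model T). The majority relation contains the cycle Model U beats Model T beats Drift beats Model U, so there is no Condorcet winner.

none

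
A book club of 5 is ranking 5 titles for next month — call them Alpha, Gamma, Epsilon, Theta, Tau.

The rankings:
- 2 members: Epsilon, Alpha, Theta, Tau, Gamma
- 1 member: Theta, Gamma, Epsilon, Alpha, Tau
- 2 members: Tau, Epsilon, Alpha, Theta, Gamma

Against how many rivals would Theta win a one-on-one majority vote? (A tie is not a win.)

2

Theta against each rival (5 members):
Theta vs Alpha: Alpha wins 4–1.
Theta vs Gamma: 2+1+2 = 5 for Theta, 0 for Gamma — Theta by 5–0.
Theta–Epsilon: Epsilon 4–1.
Theta vs Tau: Theta wins 3–2.
Theta beats Gamma, Tau; loses to Alpha, Epsilon — 2 pairwise wins.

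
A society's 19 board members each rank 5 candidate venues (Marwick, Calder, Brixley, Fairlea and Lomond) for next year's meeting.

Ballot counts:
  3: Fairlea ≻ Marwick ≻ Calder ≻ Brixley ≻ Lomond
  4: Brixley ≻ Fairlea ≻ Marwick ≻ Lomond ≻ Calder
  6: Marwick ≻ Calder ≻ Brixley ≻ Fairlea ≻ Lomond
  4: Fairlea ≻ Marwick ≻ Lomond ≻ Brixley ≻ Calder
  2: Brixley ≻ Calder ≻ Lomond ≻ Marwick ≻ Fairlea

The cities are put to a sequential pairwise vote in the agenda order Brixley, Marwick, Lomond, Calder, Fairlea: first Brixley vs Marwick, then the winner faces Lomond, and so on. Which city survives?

Fairlea

Round 1: Brixley vs Marwick — 6–13, Marwick advances.
Round 2: Marwick vs Lomond — 17–2, Marwick advances.
Round 3: Marwick vs Calder — 17–2, Marwick advances.
Round 4: Marwick vs Fairlea — 8–11, Fairlea advances.
Fairlea survives the agenda.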